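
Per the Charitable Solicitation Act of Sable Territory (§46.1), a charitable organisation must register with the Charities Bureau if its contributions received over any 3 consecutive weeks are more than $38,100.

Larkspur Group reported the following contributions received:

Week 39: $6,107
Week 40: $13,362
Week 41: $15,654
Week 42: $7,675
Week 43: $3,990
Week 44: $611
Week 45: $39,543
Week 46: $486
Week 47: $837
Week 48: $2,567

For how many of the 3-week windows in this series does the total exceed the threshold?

3

Week 39–Week 41: $6,107 + $13,362 + $15,654 = $35,123 (under)
Week 40–Week 42: $13,362 + $15,654 + $7,675 = $36,691 (under)
Week 41–Week 43: $15,654 + $7,675 + $3,990 = $27,319 (under)
Week 42–Week 44: $7,675 + $3,990 + $611 = $12,276 (under)
Week 43–Week 45: $3,990 + $611 + $39,543 = $44,144 (over)
Week 44–Week 46: $611 + $39,543 + $486 = $40,640 (over)
Week 45–Week 47: $39,543 + $486 + $837 = $40,866 (over)
Week 46–Week 48: $486 + $837 + $2,567 = $3,890 (under)
3 windows exceed the threshold.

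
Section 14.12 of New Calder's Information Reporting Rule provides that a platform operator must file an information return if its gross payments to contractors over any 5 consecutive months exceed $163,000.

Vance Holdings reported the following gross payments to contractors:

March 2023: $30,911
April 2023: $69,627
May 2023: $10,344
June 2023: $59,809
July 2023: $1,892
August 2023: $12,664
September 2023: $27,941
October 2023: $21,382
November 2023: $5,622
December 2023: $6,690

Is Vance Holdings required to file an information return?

March 2023–July 2023: $30,911 + $69,627 + $10,344 + $59,809 + $1,892 = $172,583 (over)
April 2023–August 2023: $69,627 + $10,344 + $59,809 + $1,892 + $12,664 = $154,336 (under)
May 2023–September 2023: $10,344 + $59,809 + $1,892 + $12,664 + $27,941 = $112,650 (under)
June 2023–October 2023: $59,809 + $1,892 + $12,664 + $27,941 + $21,382 = $123,688 (under)
July 2023–November 2023: $1,892 + $12,664 + $27,941 + $21,382 + $5,622 = $69,501 (under)
August 2023–December 2023: $12,664 + $27,941 + $21,382 + $5,622 + $6,690 = $74,299 (under)
At least one window exceeds $163,000.

Yes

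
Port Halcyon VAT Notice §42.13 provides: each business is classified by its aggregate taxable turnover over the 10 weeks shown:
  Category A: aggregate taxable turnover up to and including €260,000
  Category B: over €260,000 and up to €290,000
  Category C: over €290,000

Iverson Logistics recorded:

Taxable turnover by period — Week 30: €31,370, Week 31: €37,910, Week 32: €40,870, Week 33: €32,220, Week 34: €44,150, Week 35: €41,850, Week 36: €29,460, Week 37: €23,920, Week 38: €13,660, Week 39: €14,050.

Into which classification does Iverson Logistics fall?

Aggregate taxable turnover: €31,370 + €37,910 + €40,870 + €32,220 + €44,150 + €41,850 + €29,460 + €23,920 + €13,660 + €14,050 = €309,460.
€309,460 > €290,000, so Category C applies.

Category C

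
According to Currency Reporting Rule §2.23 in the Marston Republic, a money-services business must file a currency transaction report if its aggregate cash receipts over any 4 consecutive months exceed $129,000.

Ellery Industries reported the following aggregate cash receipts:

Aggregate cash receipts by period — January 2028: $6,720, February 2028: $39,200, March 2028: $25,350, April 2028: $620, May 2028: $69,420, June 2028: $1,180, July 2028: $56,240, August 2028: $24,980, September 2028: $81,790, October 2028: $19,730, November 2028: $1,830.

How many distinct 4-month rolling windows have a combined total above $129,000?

January 2028–April 2028: $6,720 + $39,200 + $25,350 + $620 = $71,890 (under)
February 2028–May 2028: $39,200 + $25,350 + $620 + $69,420 = $134,590 (over)
March 2028–June 2028: $25,350 + $620 + $69,420 + $1,180 = $96,570 (under)
April 2028–July 2028: $620 + $69,420 + $1,180 + $56,240 = $127,460 (under)
May 2028–August 2028: $69,420 + $1,180 + $56,240 + $24,980 = $151,820 (over)
June 2028–September 2028: $1,180 + $56,240 + $24,980 + $81,790 = $164,190 (over)
July 2028–October 2028: $56,240 + $24,980 + $81,790 + $19,730 = $182,740 (over)
August 2028–November 2028: $24,980 + $81,790 + $19,730 + $1,830 = $128,330 (under)
4 windows exceed the threshold.

4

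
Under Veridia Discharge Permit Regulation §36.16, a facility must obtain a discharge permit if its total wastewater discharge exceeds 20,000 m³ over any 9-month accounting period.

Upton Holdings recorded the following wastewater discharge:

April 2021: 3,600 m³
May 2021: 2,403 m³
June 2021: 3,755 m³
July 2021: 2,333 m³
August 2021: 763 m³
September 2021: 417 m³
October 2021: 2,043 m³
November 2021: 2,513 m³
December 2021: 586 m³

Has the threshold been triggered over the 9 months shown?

Total wastewater discharge: 3,600 m³ + 2,403 m³ + 3,755 m³ + 2,333 m³ + 763 m³ + 417 m³ + 2,043 m³ + 2,513 m³ + 586 m³ = 18,413 m³.
18,413 m³ ≤ 20,000 m³, so the threshold is not exceeded.

No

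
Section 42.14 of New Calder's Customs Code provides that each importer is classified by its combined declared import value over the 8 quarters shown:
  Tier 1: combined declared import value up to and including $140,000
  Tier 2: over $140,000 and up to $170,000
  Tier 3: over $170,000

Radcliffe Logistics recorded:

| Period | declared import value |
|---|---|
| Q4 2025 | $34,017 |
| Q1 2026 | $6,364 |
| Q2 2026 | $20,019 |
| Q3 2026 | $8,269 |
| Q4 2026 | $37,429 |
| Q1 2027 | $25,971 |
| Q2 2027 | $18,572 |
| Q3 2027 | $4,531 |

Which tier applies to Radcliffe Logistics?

Tier 2

Combined declared import value: $34,017 + $6,364 + $20,019 + $8,269 + $37,429 + $25,971 + $18,572 + $4,531 = $155,172.
$140,000 < $155,172 ≤ $170,000, so Tier 2 applies.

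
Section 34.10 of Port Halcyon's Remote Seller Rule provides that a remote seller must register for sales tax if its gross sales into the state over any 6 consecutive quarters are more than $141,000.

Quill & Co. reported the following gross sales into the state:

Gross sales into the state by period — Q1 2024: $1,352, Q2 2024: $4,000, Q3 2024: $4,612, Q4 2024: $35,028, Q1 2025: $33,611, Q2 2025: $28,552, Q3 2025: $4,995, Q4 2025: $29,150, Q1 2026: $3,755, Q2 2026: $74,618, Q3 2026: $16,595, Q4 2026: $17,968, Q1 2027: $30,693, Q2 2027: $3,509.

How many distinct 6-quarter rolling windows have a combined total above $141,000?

5

Q1 2024–Q2 2025: $1,352 + $4,000 + $4,612 + $35,028 + $33,611 + $28,552 = $107,155 (under)
Q2 2024–Q3 2025: $4,000 + $4,612 + $35,028 + $33,611 + $28,552 + $4,995 = $110,798 (under)
Q3 2024–Q4 2025: $4,612 + $35,028 + $33,611 + $28,552 + $4,995 + $29,150 = $135,948 (under)
Q4 2024–Q1 2026: $35,028 + $33,611 + $28,552 + $4,995 + $29,150 + $3,755 = $135,091 (under)
Q1 2025–Q2 2026: $33,611 + $28,552 + $4,995 + $29,150 + $3,755 + $74,618 = $174,681 (over)
Q2 2025–Q3 2026: $28,552 + $4,995 + $29,150 + $3,755 + $74,618 + $16,595 = $157,665 (over)
Q3 2025–Q4 2026: $4,995 + $29,150 + $3,755 + $74,618 + $16,595 + $17,968 = $147,081 (over)
Q4 2025–Q1 2027: $29,150 + $3,755 + $74,618 + $16,595 + $17,968 + $30,693 = $172,779 (over)
Q1 2026–Q2 2027: $3,755 + $74,618 + $16,595 + $17,968 + $30,693 + $3,509 = $147,138 (over)
5 windows exceed the threshold.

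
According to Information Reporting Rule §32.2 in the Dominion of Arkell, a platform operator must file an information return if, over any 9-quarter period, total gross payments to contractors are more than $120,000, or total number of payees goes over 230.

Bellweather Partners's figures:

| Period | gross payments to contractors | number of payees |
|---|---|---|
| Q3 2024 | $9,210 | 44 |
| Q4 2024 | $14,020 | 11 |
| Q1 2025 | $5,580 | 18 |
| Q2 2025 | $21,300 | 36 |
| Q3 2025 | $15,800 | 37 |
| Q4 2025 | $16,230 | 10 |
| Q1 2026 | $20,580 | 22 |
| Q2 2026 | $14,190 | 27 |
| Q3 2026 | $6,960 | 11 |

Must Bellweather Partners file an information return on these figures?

Yes

Total gross payments to contractors: $9,210 + $14,020 + $5,580 + $21,300 + $15,800 + $16,230 + $20,580 + $14,190 + $6,960 = $123,870 (> $120,000).
Total number of payees: 44 + 11 + 18 + 36 + 37 + 10 + 22 + 27 + 11 = 216 (≤ 230).
The test is 'or': at least one threshold is exceeded.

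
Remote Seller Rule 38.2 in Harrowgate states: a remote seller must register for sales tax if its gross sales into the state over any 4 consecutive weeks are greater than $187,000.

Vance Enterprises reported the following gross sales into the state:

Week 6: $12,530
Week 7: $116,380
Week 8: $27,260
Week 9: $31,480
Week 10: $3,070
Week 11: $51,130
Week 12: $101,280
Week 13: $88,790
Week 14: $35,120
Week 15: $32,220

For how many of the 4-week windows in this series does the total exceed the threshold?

4

Week 6–Week 9: $12,530 + $116,380 + $27,260 + $31,480 = $187,650 (over)
Week 7–Week 10: $116,380 + $27,260 + $31,480 + $3,070 = $178,190 (under)
Week 8–Week 11: $27,260 + $31,480 + $3,070 + $51,130 = $112,940 (under)
Week 9–Week 12: $31,480 + $3,070 + $51,130 + $101,280 = $186,960 (under)
Week 10–Week 13: $3,070 + $51,130 + $101,280 + $88,790 = $244,270 (over)
Week 11–Week 14: $51,130 + $101,280 + $88,790 + $35,120 = $276,320 (over)
Week 12–Week 15: $101,280 + $88,790 + $35,120 + $32,220 = $257,410 (over)
4 windows exceed the threshold.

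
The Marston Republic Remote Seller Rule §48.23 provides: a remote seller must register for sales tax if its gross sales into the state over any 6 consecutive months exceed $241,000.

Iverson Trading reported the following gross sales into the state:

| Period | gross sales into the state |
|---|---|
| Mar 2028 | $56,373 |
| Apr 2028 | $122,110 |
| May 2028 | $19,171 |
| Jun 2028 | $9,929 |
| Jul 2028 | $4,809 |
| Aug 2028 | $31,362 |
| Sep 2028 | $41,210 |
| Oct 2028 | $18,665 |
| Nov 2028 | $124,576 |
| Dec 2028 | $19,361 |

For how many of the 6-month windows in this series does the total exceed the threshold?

1

Mar 2028–Aug 2028: $56,373 + $122,110 + $19,171 + $9,929 + $4,809 + $31,362 = $243,754 (over)
Apr 2028–Sep 2028: $122,110 + $19,171 + $9,929 + $4,809 + $31,362 + $41,210 = $228,591 (under)
May 2028–Oct 2028: $19,171 + $9,929 + $4,809 + $31,362 + $41,210 + $18,665 = $125,146 (under)
Jun 2028–Nov 2028: $9,929 + $4,809 + $31,362 + $41,210 + $18,665 + $124,576 = $230,551 (under)
Jul 2028–Dec 2028: $4,809 + $31,362 + $41,210 + $18,665 + $124,576 + $19,361 = $239,983 (under)
1 window exceeds the threshold.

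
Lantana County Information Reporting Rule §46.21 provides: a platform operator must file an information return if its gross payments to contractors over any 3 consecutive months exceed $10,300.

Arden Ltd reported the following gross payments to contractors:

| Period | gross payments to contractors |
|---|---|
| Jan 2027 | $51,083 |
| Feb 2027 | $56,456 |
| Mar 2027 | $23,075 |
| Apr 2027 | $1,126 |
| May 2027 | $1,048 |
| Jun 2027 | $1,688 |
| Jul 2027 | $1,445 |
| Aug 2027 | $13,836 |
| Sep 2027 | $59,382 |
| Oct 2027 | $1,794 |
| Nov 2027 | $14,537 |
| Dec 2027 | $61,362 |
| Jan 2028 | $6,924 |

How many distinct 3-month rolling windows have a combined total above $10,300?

9

Jan 2027–Mar 2027: $51,083 + $56,456 + $23,075 = $130,614 (over)
Feb 2027–Apr 2027: $56,456 + $23,075 + $1,126 = $80,657 (over)
Mar 2027–May 2027: $23,075 + $1,126 + $1,048 = $25,249 (over)
Apr 2027–Jun 2027: $1,126 + $1,048 + $1,688 = $3,862 (under)
May 2027–Jul 2027: $1,048 + $1,688 + $1,445 = $4,181 (under)
Jun 2027–Aug 2027: $1,688 + $1,445 + $13,836 = $16,969 (over)
Jul 2027–Sep 2027: $1,445 + $13,836 + $59,382 = $74,663 (over)
Aug 2027–Oct 2027: $13,836 + $59,382 + $1,794 = $75,012 (over)
Sep 2027–Nov 2027: $59,382 + $1,794 + $14,537 = $75,713 (over)
Oct 2027–Dec 2027: $1,794 + $14,537 + $61,362 = $77,693 (over)
Nov 2027–Jan 2028: $14,537 + $61,362 + $6,924 = $82,823 (over)
9 windows exceed the threshold.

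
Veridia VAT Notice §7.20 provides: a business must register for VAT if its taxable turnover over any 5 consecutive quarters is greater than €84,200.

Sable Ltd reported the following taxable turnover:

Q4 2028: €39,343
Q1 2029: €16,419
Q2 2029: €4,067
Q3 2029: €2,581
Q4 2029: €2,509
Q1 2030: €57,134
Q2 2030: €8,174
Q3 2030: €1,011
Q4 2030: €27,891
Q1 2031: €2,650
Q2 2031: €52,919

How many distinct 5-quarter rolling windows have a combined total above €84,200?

Q4 2028–Q4 2029: €39,343 + €16,419 + €4,067 + €2,581 + €2,509 = €64,919 (under)
Q1 2029–Q1 2030: €16,419 + €4,067 + €2,581 + €2,509 + €57,134 = €82,710 (under)
Q2 2029–Q2 2030: €4,067 + €2,581 + €2,509 + €57,134 + €8,174 = €74,465 (under)
Q3 2029–Q3 2030: €2,581 + €2,509 + €57,134 + €8,174 + €1,011 = €71,409 (under)
Q4 2029–Q4 2030: €2,509 + €57,134 + €8,174 + €1,011 + €27,891 = €96,719 (over)
Q1 2030–Q1 2031: €57,134 + €8,174 + €1,011 + €27,891 + €2,650 = €96,860 (over)
Q2 2030–Q2 2031: €8,174 + €1,011 + €27,891 + €2,650 + €52,919 = €92,645 (over)
3 windows exceed the threshold.

3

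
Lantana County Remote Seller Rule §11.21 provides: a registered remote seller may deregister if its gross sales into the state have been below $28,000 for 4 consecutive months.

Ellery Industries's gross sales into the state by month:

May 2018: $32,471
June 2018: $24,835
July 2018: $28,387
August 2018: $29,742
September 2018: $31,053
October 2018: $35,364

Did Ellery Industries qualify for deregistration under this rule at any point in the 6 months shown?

No

Months below $28,000: June 2018.
Longest run of consecutive months below the threshold: 1.
1 < 4, so Ellery Industries never became eligible.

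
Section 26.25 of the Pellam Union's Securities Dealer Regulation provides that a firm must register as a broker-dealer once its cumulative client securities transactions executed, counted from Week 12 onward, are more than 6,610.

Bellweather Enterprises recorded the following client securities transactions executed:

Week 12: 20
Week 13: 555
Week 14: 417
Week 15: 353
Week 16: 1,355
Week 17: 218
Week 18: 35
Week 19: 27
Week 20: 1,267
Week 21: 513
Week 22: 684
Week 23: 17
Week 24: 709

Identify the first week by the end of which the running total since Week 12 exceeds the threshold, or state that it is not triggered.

Not triggered

Through Week 12: 20
Through Week 13: 575
Through Week 14: 992
Through Week 15: 1,345
Through Week 16: 2,700
Through Week 17: 2,918
Through Week 18: 2,953
Through Week 19: 2,980
Through Week 20: 4,247
Through Week 21: 4,760
Through Week 22: 5,444
Through Week 23: 5,461
Through Week 24: 6,170
Final cumulative total 6,170 ≤ 6,610; the threshold is never exceeded.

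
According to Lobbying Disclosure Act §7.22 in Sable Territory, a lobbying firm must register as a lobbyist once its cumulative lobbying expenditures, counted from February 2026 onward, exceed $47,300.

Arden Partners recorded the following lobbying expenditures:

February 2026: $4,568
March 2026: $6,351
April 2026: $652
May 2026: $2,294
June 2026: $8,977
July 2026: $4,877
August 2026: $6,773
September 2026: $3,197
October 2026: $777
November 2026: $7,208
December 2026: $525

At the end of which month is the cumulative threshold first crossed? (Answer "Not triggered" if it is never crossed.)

Not triggered

Through February 2026: $4,568
Through March 2026: $10,919
Through April 2026: $11,571
Through May 2026: $13,865
Through June 2026: $22,842
Through July 2026: $27,719
Through August 2026: $34,492
Through September 2026: $37,689
Through October 2026: $38,466
Through November 2026: $45,674
Through December 2026: $46,199
Final cumulative total $46,199 ≤ $47,300; the threshold is never exceeded.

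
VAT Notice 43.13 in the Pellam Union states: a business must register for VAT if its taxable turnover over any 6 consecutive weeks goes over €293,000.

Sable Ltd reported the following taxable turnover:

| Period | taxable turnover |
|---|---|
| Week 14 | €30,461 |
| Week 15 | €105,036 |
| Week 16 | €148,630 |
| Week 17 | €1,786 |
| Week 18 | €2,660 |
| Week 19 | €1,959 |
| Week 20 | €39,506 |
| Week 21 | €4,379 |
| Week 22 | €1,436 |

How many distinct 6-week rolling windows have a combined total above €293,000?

1

Week 14–Week 19: €30,461 + €105,036 + €148,630 + €1,786 + €2,660 + €1,959 = €290,532 (under)
Week 15–Week 20: €105,036 + €148,630 + €1,786 + €2,660 + €1,959 + €39,506 = €299,577 (over)
Week 16–Week 21: €148,630 + €1,786 + €2,660 + €1,959 + €39,506 + €4,379 = €198,920 (under)
Week 17–Week 22: €1,786 + €2,660 + €1,959 + €39,506 + €4,379 + €1,436 = €51,726 (under)
1 window exceeds the threshold.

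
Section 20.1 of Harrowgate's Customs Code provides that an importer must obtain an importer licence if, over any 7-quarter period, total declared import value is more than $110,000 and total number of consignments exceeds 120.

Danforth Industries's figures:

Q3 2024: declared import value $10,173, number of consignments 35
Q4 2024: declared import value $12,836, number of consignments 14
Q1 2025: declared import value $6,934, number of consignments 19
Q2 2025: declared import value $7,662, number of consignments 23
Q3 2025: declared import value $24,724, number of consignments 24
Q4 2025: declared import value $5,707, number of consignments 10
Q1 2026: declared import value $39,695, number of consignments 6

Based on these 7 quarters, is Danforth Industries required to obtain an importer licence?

Total declared import value: $10,173 + $12,836 + $6,934 + $7,662 + $24,724 + $5,707 + $39,695 = $107,731 (≤ $110,000).
Total number of consignments: 35 + 14 + 19 + 23 + 24 + 10 + 6 = 131 (> 120).
The test is 'and': the rule requires both, and at least one is not exceeded.

No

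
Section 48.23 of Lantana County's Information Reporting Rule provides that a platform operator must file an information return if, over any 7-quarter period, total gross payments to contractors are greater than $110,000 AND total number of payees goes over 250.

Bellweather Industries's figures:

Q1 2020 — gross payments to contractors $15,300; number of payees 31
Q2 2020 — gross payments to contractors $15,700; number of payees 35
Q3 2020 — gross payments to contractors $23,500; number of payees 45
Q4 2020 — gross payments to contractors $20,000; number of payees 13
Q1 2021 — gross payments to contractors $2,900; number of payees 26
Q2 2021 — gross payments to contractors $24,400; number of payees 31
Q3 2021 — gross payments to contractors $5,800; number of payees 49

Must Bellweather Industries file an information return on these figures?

Total gross payments to contractors: $15,300 + $15,700 + $23,500 + $20,000 + $2,900 + $24,400 + $5,800 = $107,600 (≤ $110,000).
Total number of payees: 31 + 35 + 45 + 13 + 26 + 31 + 49 = 230 (≤ 250).
The test is 'and': the rule requires both, and at least one is not exceeded.

No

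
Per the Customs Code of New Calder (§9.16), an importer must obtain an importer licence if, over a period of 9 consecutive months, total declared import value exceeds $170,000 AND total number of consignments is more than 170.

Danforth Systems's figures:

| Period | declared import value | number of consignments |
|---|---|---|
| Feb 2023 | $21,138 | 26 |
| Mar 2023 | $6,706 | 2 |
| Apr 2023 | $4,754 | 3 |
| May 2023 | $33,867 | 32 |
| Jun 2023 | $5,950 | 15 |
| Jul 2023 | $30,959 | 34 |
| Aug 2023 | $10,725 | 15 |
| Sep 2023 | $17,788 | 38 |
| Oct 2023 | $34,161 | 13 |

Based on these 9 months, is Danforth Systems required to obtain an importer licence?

No

Total declared import value: $21,138 + $6,706 + $4,754 + $33,867 + $5,950 + $30,959 + $10,725 + $17,788 + $34,161 = $166,048 (≤ $170,000).
Total number of consignments: 26 + 2 + 3 + 32 + 15 + 34 + 15 + 38 + 13 = 178 (> 170).
The test is 'and': the rule requires both, and at least one is not exceeded.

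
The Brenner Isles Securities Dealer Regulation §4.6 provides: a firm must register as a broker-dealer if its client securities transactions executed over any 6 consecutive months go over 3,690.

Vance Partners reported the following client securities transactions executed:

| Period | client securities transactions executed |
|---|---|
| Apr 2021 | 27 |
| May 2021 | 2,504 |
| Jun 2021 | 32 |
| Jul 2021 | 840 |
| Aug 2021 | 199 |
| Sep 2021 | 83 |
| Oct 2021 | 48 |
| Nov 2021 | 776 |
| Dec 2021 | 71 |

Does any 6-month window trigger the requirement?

Apr 2021–Sep 2021: 27 + 2,504 + 32 + 840 + 199 + 83 = 3,685 (under)
May 2021–Oct 2021: 2,504 + 32 + 840 + 199 + 83 + 48 = 3,706 (over)
Jun 2021–Nov 2021: 32 + 840 + 199 + 83 + 48 + 776 = 1,978 (under)
Jul 2021–Dec 2021: 840 + 199 + 83 + 48 + 776 + 71 = 2,017 (under)
At least one window exceeds 3,690.

Yes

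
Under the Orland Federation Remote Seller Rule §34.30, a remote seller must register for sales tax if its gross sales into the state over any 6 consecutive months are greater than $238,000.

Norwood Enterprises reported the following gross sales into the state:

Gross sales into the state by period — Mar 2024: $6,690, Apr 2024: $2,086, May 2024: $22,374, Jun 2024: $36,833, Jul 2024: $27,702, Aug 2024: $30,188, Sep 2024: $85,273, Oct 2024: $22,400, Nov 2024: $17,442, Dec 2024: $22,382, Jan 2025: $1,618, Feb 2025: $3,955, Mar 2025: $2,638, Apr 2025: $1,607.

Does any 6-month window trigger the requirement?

No

Mar 2024–Aug 2024: $6,690 + $2,086 + $22,374 + $36,833 + $27,702 + $30,188 = $125,873 (under)
Apr 2024–Sep 2024: $2,086 + $22,374 + $36,833 + $27,702 + $30,188 + $85,273 = $204,456 (under)
May 2024–Oct 2024: $22,374 + $36,833 + $27,702 + $30,188 + $85,273 + $22,400 = $224,770 (under)
Jun 2024–Nov 2024: $36,833 + $27,702 + $30,188 + $85,273 + $22,400 + $17,442 = $219,838 (under)
Jul 2024–Dec 2024: $27,702 + $30,188 + $85,273 + $22,400 + $17,442 + $22,382 = $205,387 (under)
Aug 2024–Jan 2025: $30,188 + $85,273 + $22,400 + $17,442 + $22,382 + $1,618 = $179,303 (under)
Sep 2024–Feb 2025: $85,273 + $22,400 + $17,442 + $22,382 + $1,618 + $3,955 = $153,070 (under)
Oct 2024–Mar 2025: $22,400 + $17,442 + $22,382 + $1,618 + $3,955 + $2,638 = $70,435 (under)
Nov 2024–Apr 2025: $17,442 + $22,382 + $1,618 + $3,955 + $2,638 + $1,607 = $49,642 (under)
No window exceeds $238,000.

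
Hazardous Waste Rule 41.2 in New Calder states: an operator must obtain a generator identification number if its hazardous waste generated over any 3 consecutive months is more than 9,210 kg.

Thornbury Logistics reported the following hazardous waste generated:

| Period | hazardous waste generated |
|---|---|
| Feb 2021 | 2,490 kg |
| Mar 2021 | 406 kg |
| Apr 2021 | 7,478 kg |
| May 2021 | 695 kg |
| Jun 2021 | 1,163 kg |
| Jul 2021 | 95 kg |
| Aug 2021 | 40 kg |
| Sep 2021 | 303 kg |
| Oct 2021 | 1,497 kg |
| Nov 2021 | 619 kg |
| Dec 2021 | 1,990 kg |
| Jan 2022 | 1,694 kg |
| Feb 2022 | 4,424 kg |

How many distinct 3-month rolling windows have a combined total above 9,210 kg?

2

Feb 2021–Apr 2021: 2,490 kg + 406 kg + 7,478 kg = 10,374 kg (over)
Mar 2021–May 2021: 406 kg + 7,478 kg + 695 kg = 8,579 kg (under)
Apr 2021–Jun 2021: 7,478 kg + 695 kg + 1,163 kg = 9,336 kg (over)
May 2021–Jul 2021: 695 kg + 1,163 kg + 95 kg = 1,953 kg (under)
Jun 2021–Aug 2021: 1,163 kg + 95 kg + 40 kg = 1,298 kg (under)
Jul 2021–Sep 2021: 95 kg + 40 kg + 303 kg = 438 kg (under)
Aug 2021–Oct 2021: 40 kg + 303 kg + 1,497 kg = 1,840 kg (under)
Sep 2021–Nov 2021: 303 kg + 1,497 kg + 619 kg = 2,419 kg (under)
Oct 2021–Dec 2021: 1,497 kg + 619 kg + 1,990 kg = 4,106 kg (under)
Nov 2021–Jan 2022: 619 kg + 1,990 kg + 1,694 kg = 4,303 kg (under)
Dec 2021–Feb 2022: 1,990 kg + 1,694 kg + 4,424 kg = 8,108 kg (under)
2 windows exceed the threshold.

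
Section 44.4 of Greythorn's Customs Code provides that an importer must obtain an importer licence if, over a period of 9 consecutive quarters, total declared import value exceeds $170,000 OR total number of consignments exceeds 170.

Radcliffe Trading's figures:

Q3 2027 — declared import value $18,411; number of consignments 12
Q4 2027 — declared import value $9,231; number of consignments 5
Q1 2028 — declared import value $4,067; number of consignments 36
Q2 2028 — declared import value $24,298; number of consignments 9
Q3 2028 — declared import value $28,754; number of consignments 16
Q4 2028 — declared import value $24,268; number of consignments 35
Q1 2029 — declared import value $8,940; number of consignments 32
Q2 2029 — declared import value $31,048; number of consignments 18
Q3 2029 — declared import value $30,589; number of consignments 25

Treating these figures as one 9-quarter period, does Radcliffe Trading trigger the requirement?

Yes

Total declared import value: $18,411 + $9,231 + $4,067 + $24,298 + $28,754 + $24,268 + $8,940 + $31,048 + $30,589 = $179,606 (> $170,000).
Total number of consignments: 12 + 5 + 36 + 9 + 16 + 35 + 32 + 18 + 25 = 188 (> 170).
The test is 'or': at least one threshold is exceeded.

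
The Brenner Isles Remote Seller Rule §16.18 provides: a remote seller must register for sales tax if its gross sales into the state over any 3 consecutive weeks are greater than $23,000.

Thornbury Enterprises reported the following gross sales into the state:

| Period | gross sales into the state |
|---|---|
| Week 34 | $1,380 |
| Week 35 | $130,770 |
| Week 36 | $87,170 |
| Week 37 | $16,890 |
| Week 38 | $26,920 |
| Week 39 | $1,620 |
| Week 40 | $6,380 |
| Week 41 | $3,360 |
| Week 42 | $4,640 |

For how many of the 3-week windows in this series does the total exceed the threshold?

5

Week 34–Week 36: $1,380 + $130,770 + $87,170 = $219,320 (over)
Week 35–Week 37: $130,770 + $87,170 + $16,890 = $234,830 (over)
Week 36–Week 38: $87,170 + $16,890 + $26,920 = $130,980 (over)
Week 37–Week 39: $16,890 + $26,920 + $1,620 = $45,430 (over)
Week 38–Week 40: $26,920 + $1,620 + $6,380 = $34,920 (over)
Week 39–Week 41: $1,620 + $6,380 + $3,360 = $11,360 (under)
Week 40–Week 42: $6,380 + $3,360 + $4,640 = $14,380 (under)
5 windows exceed the threshold.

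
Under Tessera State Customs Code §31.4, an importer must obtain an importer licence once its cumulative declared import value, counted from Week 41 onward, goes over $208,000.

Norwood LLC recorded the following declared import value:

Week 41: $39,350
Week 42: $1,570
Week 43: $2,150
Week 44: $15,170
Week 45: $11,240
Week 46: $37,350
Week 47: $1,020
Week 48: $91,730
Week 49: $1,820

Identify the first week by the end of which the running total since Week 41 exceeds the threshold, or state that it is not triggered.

Not triggered

Through Week 41: $39,350
Through Week 42: $40,920
Through Week 43: $43,070
Through Week 44: $58,240
Through Week 45: $69,480
Through Week 46: $106,830
Through Week 47: $107,850
Through Week 48: $199,580
Through Week 49: $201,400
Final cumulative total $201,400 ≤ $208,000; the threshold is never exceeded.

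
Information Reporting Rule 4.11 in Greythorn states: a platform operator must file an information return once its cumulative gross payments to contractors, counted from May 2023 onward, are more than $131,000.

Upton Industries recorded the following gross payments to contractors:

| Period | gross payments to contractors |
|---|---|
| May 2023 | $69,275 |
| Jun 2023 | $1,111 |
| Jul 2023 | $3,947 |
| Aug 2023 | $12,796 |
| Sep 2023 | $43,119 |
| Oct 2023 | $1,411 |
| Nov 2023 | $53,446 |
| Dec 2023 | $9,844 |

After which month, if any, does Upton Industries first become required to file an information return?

Through May 2023: $69,275
Through Jun 2023: $70,386
Through Jul 2023: $74,333
Through Aug 2023: $87,129
Through Sep 2023: $130,248
Through Oct 2023: $131,659 ← exceeds threshold

Oct 2023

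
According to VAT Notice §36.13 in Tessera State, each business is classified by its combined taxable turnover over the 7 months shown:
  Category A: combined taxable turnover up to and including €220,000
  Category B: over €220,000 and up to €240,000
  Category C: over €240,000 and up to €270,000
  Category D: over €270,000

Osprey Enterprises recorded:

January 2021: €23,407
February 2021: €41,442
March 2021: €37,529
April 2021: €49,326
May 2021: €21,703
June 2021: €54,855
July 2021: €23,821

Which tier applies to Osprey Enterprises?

Combined taxable turnover: €23,407 + €41,442 + €37,529 + €49,326 + €21,703 + €54,855 + €23,821 = €252,083.
€240,000 < €252,083 ≤ €270,000, so Category C applies.

Category C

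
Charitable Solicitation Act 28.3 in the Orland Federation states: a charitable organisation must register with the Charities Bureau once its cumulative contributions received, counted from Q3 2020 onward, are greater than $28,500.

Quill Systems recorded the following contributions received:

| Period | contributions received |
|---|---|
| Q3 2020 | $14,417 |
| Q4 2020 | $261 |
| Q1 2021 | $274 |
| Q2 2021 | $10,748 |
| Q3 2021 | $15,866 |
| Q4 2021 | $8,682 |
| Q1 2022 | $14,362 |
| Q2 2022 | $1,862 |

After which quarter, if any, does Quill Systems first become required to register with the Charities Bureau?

Q3 2021

Through Q3 2020: $14,417
Through Q4 2020: $14,678
Through Q1 2021: $14,952
Through Q2 2021: $25,700
Through Q3 2021: $41,566 ← exceeds threshold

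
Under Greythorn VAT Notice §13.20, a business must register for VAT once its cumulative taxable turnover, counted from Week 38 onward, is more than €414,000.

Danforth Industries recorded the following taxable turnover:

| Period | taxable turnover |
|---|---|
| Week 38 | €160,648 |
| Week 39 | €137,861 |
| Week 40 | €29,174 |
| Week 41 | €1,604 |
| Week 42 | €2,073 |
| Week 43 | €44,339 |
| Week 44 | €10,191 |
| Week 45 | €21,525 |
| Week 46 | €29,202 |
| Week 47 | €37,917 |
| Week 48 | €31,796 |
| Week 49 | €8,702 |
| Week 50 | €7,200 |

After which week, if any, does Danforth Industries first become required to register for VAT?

Through Week 38: €160,648
Through Week 39: €298,509
Through Week 40: €327,683
Through Week 41: €329,287
Through Week 42: €331,360
Through Week 43: €375,699
Through Week 44: €385,890
Through Week 45: €407,415
Through Week 46: €436,617 ← exceeds threshold

Week 46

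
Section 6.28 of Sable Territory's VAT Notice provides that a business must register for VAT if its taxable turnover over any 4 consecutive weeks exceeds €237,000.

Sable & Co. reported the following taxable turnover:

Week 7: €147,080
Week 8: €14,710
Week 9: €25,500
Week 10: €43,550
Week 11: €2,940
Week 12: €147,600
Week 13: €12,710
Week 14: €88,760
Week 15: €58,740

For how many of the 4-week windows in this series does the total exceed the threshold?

Week 7–Week 10: €147,080 + €14,710 + €25,500 + €43,550 = €230,840 (under)
Week 8–Week 11: €14,710 + €25,500 + €43,550 + €2,940 = €86,700 (under)
Week 9–Week 12: €25,500 + €43,550 + €2,940 + €147,600 = €219,590 (under)
Week 10–Week 13: €43,550 + €2,940 + €147,600 + €12,710 = €206,800 (under)
Week 11–Week 14: €2,940 + €147,600 + €12,710 + €88,760 = €252,010 (over)
Week 12–Week 15: €147,600 + €12,710 + €88,760 + €58,740 = €307,810 (over)
2 windows exceed the threshold.

2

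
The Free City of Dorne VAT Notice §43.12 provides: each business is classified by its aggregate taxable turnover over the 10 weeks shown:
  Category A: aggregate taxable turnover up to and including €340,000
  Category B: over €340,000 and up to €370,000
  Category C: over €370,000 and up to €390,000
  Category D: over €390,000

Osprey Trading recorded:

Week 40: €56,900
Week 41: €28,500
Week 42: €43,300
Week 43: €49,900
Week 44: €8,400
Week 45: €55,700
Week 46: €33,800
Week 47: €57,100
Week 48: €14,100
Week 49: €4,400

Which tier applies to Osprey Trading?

Category B

Aggregate taxable turnover: €56,900 + €28,500 + €43,300 + €49,900 + €8,400 + €55,700 + €33,800 + €57,100 + €14,100 + €4,400 = €352,100.
€340,000 < €352,100 ≤ €370,000, so Category B applies.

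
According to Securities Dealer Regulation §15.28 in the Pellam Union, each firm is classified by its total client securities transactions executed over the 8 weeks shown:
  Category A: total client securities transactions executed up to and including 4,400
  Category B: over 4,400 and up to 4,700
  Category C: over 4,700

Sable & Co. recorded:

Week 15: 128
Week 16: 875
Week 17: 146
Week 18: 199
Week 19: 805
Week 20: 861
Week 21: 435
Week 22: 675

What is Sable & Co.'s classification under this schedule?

Total client securities transactions executed: 128 + 875 + 146 + 199 + 805 + 861 + 435 + 675 = 4,124.
4,124 ≤ 4,400, so Category A applies.

Category A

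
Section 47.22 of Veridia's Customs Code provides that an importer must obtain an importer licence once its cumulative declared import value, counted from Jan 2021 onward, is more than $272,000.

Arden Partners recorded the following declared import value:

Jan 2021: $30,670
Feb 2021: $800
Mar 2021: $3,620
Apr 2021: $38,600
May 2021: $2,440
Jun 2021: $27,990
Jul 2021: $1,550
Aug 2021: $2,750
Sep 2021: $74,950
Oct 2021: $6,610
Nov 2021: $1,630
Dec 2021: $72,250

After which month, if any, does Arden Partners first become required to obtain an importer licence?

Not triggered

Through Jan 2021: $30,670
Through Feb 2021: $31,470
Through Mar 2021: $35,090
Through Apr 2021: $73,690
Through May 2021: $76,130
Through Jun 2021: $104,120
Through Jul 2021: $105,670
Through Aug 2021: $108,420
Through Sep 2021: $183,370
Through Oct 2021: $189,980
Through Nov 2021: $191,610
Through Dec 2021: $263,860
Final cumulative total $263,860 ≤ $272,000; the threshold is never exceeded.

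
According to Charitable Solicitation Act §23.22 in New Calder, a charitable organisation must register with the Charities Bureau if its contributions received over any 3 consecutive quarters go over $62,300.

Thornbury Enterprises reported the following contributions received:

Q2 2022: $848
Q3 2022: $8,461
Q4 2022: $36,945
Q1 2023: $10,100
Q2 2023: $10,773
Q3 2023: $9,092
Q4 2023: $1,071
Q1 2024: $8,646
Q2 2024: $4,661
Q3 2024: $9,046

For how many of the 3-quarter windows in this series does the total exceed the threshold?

Q2 2022–Q4 2022: $848 + $8,461 + $36,945 = $46,254 (under)
Q3 2022–Q1 2023: $8,461 + $36,945 + $10,100 = $55,506 (under)
Q4 2022–Q2 2023: $36,945 + $10,100 + $10,773 = $57,818 (under)
Q1 2023–Q3 2023: $10,100 + $10,773 + $9,092 = $29,965 (under)
Q2 2023–Q4 2023: $10,773 + $9,092 + $1,071 = $20,936 (under)
Q3 2023–Q1 2024: $9,092 + $1,071 + $8,646 = $18,809 (under)
Q4 2023–Q2 2024: $1,071 + $8,646 + $4,661 = $14,378 (under)
Q1 2024–Q3 2024: $8,646 + $4,661 + $9,046 = $22,353 (under)
0 windows exceed the threshold.

0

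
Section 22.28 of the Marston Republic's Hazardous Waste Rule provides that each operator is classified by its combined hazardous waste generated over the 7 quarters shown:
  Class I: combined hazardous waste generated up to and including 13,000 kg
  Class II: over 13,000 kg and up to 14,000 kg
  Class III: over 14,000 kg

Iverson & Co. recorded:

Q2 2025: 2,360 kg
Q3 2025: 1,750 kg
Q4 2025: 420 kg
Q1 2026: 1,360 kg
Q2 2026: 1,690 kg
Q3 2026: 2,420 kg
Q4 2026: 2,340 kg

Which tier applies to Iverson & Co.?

Combined hazardous waste generated: 2,360 kg + 1,750 kg + 420 kg + 1,360 kg + 1,690 kg + 2,420 kg + 2,340 kg = 12,340 kg.
12,340 kg ≤ 13,000 kg, so Class I applies.

Class I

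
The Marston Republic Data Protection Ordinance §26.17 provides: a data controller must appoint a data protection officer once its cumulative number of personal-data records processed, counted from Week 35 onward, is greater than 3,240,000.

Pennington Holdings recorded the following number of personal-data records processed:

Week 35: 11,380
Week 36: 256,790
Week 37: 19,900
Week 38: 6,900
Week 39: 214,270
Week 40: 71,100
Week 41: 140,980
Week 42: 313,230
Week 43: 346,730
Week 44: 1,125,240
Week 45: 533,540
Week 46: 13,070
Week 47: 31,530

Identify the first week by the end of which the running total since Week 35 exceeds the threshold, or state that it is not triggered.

Through Week 35: 11,380
Through Week 36: 268,170
Through Week 37: 288,070
Through Week 38: 294,970
Through Week 39: 509,240
Through Week 40: 580,340
Through Week 41: 721,320
Through Week 42: 1,034,550
Through Week 43: 1,381,280
Through Week 44: 2,506,520
Through Week 45: 3,040,060
Through Week 46: 3,053,130
Through Week 47: 3,084,660
Final cumulative total 3,084,660 ≤ 3,240,000; the threshold is never exceeded.

Not triggered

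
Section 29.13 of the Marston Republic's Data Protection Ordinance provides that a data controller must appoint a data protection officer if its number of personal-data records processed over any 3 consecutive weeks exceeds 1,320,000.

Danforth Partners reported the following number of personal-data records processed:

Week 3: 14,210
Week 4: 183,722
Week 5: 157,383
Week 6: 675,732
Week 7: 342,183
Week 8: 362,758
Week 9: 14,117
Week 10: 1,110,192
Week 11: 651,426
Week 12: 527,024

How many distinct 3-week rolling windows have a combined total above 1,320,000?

4

Week 3–Week 5: 14,210 + 183,722 + 157,383 = 355,315 (under)
Week 4–Week 6: 183,722 + 157,383 + 675,732 = 1,016,837 (under)
Week 5–Week 7: 157,383 + 675,732 + 342,183 = 1,175,298 (under)
Week 6–Week 8: 675,732 + 342,183 + 362,758 = 1,380,673 (over)
Week 7–Week 9: 342,183 + 362,758 + 14,117 = 719,058 (under)
Week 8–Week 10: 362,758 + 14,117 + 1,110,192 = 1,487,067 (over)
Week 9–Week 11: 14,117 + 1,110,192 + 651,426 = 1,775,735 (over)
Week 10–Week 12: 1,110,192 + 651,426 + 527,024 = 2,288,642 (over)
4 windows exceed the threshold.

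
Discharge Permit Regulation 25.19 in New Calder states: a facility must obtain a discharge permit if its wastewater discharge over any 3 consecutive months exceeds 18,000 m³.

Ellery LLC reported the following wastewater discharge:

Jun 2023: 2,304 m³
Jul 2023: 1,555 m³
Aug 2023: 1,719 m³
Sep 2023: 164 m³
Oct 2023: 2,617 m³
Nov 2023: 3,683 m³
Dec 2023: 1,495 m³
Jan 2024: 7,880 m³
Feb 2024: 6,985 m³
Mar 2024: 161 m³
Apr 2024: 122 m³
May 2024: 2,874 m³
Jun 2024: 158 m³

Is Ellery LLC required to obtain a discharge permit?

No

Jun 2023–Aug 2023: 2,304 m³ + 1,555 m³ + 1,719 m³ = 5,578 m³ (under)
Jul 2023–Sep 2023: 1,555 m³ + 1,719 m³ + 164 m³ = 3,438 m³ (under)
Aug 2023–Oct 2023: 1,719 m³ + 164 m³ + 2,617 m³ = 4,500 m³ (under)
Sep 2023–Nov 2023: 164 m³ + 2,617 m³ + 3,683 m³ = 6,464 m³ (under)
Oct 2023–Dec 2023: 2,617 m³ + 3,683 m³ + 1,495 m³ = 7,795 m³ (under)
Nov 2023–Jan 2024: 3,683 m³ + 1,495 m³ + 7,880 m³ = 13,058 m³ (under)
Dec 2023–Feb 2024: 1,495 m³ + 7,880 m³ + 6,985 m³ = 16,360 m³ (under)
Jan 2024–Mar 2024: 7,880 m³ + 6,985 m³ + 161 m³ = 15,026 m³ (under)
Feb 2024–Apr 2024: 6,985 m³ + 161 m³ + 122 m³ = 7,268 m³ (under)
Mar 2024–May 2024: 161 m³ + 122 m³ + 2,874 m³ = 3,157 m³ (under)
Apr 2024–Jun 2024: 122 m³ + 2,874 m³ + 158 m³ = 3,154 m³ (under)
No window exceeds 18,000 m³.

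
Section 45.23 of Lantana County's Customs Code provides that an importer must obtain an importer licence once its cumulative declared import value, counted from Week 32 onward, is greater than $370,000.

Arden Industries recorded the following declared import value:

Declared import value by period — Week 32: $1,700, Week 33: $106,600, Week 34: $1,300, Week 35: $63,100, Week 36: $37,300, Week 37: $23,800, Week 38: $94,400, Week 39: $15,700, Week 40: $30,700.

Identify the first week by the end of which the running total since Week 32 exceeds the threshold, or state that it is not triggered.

Through Week 32: $1,700
Through Week 33: $108,300
Through Week 34: $109,600
Through Week 35: $172,700
Through Week 36: $210,000
Through Week 37: $233,800
Through Week 38: $328,200
Through Week 39: $343,900
Through Week 40: $374,600 ← exceeds threshold

Week 40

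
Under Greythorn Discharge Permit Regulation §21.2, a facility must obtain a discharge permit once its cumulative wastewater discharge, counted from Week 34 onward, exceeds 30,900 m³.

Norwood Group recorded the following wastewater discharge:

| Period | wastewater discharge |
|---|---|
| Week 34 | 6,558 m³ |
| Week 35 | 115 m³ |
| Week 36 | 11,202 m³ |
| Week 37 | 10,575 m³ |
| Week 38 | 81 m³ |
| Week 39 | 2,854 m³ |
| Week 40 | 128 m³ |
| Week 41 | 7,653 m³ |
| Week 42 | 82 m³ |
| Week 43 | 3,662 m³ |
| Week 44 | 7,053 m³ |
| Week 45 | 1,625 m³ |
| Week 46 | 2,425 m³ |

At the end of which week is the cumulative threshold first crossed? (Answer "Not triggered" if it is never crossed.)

Week 39

Through Week 34: 6,558 m³
Through Week 35: 6,673 m³
Through Week 36: 17,875 m³
Through Week 37: 28,450 m³
Through Week 38: 28,531 m³
Through Week 39: 31,385 m³ ← exceeds threshold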